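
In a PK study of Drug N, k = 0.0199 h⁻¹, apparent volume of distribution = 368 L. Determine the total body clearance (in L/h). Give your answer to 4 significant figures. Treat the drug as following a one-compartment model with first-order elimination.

7.323 L/h

CL = k × Vd = 0.0199 × 368 = 7.323 L/h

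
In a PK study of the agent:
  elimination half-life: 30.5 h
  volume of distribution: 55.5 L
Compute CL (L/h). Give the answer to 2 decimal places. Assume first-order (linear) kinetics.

k = ln2 / t½ = 0.693147 / 30.5 = 0.02273 h⁻¹
CL = k × Vd = 0.02273 × 55.5 = 1.262 L/h

1.26 L/h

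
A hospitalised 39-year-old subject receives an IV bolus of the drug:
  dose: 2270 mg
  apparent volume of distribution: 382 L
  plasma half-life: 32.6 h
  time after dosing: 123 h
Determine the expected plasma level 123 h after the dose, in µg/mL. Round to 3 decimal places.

0.435 µg/mL

C₀ = Dose / Vd = 2270 / 382 = 5.942 mg/L
k = ln2 / t½ = 0.693147 / 32.6 = 0.02126 h⁻¹
C = C₀ · e^(−k·t) = 5.942 × e^(−0.02126 × 123)
  = 5.942 × 0.07317 = 0.4348 mg/L
(0.4348 mg/L = 0.4348 µg/mL)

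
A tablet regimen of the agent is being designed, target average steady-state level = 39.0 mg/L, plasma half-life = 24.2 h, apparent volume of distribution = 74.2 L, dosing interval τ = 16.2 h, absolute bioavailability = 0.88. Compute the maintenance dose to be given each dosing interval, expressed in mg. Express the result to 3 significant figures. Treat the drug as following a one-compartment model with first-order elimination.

k = ln2 / t½ = 0.693147 / 24.2 = 0.02864 h⁻¹
CL = k × Vd = 0.02864 × 74.2 = 2.125 L/h
At steady state, F × (Dose/τ) = Css × CL.
Dose = Css × CL × τ / F = 39.0 × 2.125 × 16.2 / 0.88 = 1526 mg

1530 mg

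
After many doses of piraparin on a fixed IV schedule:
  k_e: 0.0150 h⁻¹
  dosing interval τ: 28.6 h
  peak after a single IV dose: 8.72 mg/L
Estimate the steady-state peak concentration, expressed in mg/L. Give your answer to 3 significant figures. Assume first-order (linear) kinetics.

25.0 mg/L

e^(−kτ) = e^(−0.01500 × 28.6) = 0.6512
Accumulation ratio R = 1 / (1 − e^(−kτ)) = 1 / (1 − 0.6512) = 2.867
Steady-state peak = C₀ × R = 8.72 × 2.867 = 25.00 mg/L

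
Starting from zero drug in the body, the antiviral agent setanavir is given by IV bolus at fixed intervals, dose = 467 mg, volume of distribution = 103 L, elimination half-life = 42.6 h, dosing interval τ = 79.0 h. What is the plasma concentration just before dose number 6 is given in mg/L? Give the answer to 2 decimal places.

C₀ per dose = Dose / Vd = 467 / 103 = 4.534 mg/L
k = ln2 / t½ = 0.693147 / 42.6 = 0.01627 h⁻¹
Fraction remaining after one interval: r = e^(−kτ) = e^(−0.01627 × 79.0) = 0.2766
Before dose 6, 5 doses have been given (aged 1τ, 2τ, 3τ, 4τ, 5τ).
C_trough = C₀ × (r + r² + … + r^5) = C₀ × r(1−r^5)/(1−r)
        = 4.534 × 0.2766 × (1 − 0.001619) / (1 − 0.2766) = 1.731 mg/L

1.73 mg/L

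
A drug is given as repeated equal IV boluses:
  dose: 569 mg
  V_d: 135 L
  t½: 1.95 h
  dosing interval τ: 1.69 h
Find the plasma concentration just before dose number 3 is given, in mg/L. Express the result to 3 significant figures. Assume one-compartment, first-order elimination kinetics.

C₀ per dose = Dose / Vd = 569 / 135 = 4.215 mg/L
k = ln2 / t½ = 0.693147 / 1.95 = 0.3555 h⁻¹
Fraction remaining after one interval: r = e^(−kτ) = e^(−0.3555 × 1.69) = 0.5484
Before dose 3, 2 doses have been given (aged 1τ, 2τ).
C_trough = C₀ × (r + r²) = 4.215 × (0.5484 + 0.3007) = 3.579 mg/L

3.58 mg/L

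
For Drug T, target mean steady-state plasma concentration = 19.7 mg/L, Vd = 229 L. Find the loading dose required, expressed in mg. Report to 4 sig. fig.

LD = Css × Vd = 19.7 × 229 = 4511 mg

4511 mg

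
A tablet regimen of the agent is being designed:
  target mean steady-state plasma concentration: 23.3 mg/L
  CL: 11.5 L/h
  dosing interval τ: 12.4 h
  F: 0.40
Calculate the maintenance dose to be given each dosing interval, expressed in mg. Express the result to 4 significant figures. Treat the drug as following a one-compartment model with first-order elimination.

8306 mg

At steady state, F × (Dose/τ) = Css × CL.
Dose = Css × CL × τ / F = 23.3 × 11.50 × 12.4 / 0.40 = 8306 mg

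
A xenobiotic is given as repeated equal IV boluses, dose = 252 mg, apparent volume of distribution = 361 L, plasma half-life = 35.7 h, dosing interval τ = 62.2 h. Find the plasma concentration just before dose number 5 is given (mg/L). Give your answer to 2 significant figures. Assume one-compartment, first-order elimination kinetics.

0.30 mg/L

C₀ per dose = Dose / Vd = 252 / 361 = 0.6981 mg/L
k = ln2 / t½ = 0.693147 / 35.7 = 0.01942 h⁻¹
Fraction remaining after one interval: r = e^(−kτ) = e^(−0.01942 × 62.2) = 0.2988
Before dose 5, 4 doses have been given (aged 1τ, 2τ, 3τ, 4τ).
C_trough = C₀ × (r + r² + … + r^4) = C₀ × r(1−r^4)/(1−r)
        = 0.6981 × 0.2988 × (1 − 0.007971) / (1 − 0.2988) = 0.2951 mg/L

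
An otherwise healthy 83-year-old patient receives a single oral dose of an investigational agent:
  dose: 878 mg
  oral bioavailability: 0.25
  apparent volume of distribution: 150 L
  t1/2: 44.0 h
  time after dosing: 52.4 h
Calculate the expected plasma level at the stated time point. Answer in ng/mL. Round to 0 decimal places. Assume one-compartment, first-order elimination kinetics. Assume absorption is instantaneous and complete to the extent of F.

641 ng/mL

Amount reaching circulation = F × Dose = 0.25 × 878.0 = 219.5 mg
C₀ = F·Dose / Vd = 219.5 / 150 = 1.463 mg/L
k = ln2 / t½ = 0.693147 / 44.0 = 0.01575 h⁻¹
C = C₀ · e^(−k·t) = 1.463 × e^(−0.01575 × 52.4)
  = 1.463 × 0.4381 = 0.6409 mg/L
Convert: 0.6409 mg/L × 1000 = 640.9 ng/mL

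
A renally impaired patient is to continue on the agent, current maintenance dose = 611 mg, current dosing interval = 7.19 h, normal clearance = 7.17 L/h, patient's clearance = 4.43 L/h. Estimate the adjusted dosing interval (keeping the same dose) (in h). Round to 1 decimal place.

To keep the same average steady-state level, dosing rate must scale with clearance.
CL ratio = 4.43 / 7.17 = 0.6179
New interval (same dose) = 7.19 / 0.6179 = 11.64 h

11.6 h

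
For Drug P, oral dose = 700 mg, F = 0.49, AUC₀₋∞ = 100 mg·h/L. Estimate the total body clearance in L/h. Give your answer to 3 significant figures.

CL = F·Dose / AUC = 0.49 × 700 / 100 = 3.430 L/h

3.43 L/h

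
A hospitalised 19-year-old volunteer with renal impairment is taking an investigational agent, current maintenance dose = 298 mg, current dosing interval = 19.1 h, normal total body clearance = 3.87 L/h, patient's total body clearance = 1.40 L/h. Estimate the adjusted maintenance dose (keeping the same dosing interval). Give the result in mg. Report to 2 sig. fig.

110 mg

To keep the same average steady-state level, dosing rate must scale with clearance.
CL ratio = 1.40 / 3.87 = 0.3618
New dose (same interval) = 298 × 0.3618 = 107.8 mg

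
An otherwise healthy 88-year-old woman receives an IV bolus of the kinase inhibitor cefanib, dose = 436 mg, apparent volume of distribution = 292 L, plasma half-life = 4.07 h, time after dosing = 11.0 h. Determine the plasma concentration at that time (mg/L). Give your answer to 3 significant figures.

C₀ = Dose / Vd = 436.0 / 292 = 1.493 mg/L
k = ln2 / t½ = 0.693147 / 4.07 = 0.1703 h⁻¹
C = C₀ · e^(−k·t) = 1.493 × e^(−0.1703 × 11.0)
  = 1.493 × 0.1536 = 0.2293 mg/L

0.229 mg/L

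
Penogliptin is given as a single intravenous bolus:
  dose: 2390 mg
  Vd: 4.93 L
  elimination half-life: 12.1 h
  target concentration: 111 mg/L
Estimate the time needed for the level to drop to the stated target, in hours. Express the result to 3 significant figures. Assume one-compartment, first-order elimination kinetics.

25.7 h

C₀ = Dose / Vd = 2390 / 4.93 = 484.8 mg/L
k = ln2 / t½ = 0.693147 / 12.1 = 0.05728 h⁻¹
t = ln(C₀ / C) / k = ln(484.8 / 111) / 0.05728
  = ln(4.368) / 0.05728 = 1.474 / 0.05728 = 25.73 h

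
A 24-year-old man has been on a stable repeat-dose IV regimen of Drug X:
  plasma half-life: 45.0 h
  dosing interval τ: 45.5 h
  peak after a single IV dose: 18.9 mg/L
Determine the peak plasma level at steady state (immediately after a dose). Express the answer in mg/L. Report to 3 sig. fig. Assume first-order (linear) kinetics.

37.5 mg/L

k = ln2 / t½ = 0.693147 / 45.0 = 0.01540 h⁻¹
e^(−kτ) = e^(−0.01540 × 45.5) = 0.4962
Accumulation ratio R = 1 / (1 − e^(−kτ)) = 1 / (1 − 0.4962) = 1.985
Steady-state peak = C₀ × R = 18.9 × 1.985 = 37.52 mg/L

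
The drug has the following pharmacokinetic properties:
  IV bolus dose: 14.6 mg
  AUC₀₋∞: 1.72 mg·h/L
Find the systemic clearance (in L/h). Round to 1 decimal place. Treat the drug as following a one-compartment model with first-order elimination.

CL = Dose / AUC = 14.6 / 1.72 = 8.488 L/h

8.5 L/h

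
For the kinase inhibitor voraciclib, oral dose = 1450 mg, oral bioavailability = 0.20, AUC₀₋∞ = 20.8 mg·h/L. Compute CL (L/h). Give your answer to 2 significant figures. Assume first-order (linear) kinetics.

CL = F·Dose / AUC = 0.20 × 1450 / 20.8 = 13.94 L/h

14 L/h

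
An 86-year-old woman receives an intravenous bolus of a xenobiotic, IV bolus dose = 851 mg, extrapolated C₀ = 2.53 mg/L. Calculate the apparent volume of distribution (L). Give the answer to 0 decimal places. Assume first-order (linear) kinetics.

Vd = Dose / C₀ = 851.0 / 2.53 = 336.4 L

336 L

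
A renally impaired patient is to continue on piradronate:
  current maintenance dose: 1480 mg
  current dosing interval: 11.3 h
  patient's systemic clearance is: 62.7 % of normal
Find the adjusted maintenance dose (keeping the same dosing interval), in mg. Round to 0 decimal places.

928 mg

To keep the same average steady-state level, dosing rate must scale with clearance.
CL ratio = 62.7 / 100 = 0.6270
New dose (same interval) = 1480 × 0.6270 = 928.0 mg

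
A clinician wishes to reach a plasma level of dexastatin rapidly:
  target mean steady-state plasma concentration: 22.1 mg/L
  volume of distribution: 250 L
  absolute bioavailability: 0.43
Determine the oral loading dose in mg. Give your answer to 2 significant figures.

LD = Css × Vd / F = 22.1 × 250 / 0.43 = 12850 mg

13000 mg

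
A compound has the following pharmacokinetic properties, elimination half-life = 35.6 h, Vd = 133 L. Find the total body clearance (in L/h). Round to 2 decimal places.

k = ln2 / t½ = 0.693147 / 35.6 = 0.01947 h⁻¹
CL = k × Vd = 0.01947 × 133 = 2.590 L/h

2.59 L/h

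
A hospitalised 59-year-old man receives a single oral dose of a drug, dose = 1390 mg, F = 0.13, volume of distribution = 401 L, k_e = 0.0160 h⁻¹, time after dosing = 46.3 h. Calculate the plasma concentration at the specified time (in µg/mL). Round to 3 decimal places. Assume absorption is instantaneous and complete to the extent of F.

0.215 µg/mL

Amount reaching circulation = F × Dose = 0.13 × 1390 = 180.7 mg
C₀ = F·Dose / Vd = 180.7 / 401 = 0.4506 mg/L
C = C₀ · e^(−k·t) = 0.4506 × e^(−0.01600 × 46.3)
  = 0.4506 × 0.4767 = 0.2148 mg/L
(0.2148 mg/L = 0.2148 µg/mL)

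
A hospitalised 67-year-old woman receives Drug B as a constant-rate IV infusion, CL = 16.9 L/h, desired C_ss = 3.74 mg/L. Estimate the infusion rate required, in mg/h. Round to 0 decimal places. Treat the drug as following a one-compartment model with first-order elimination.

At steady state, infusion rate R₀ = Css × CL = 3.74 × 16.90 = 63.21 mg/h

63 mg/h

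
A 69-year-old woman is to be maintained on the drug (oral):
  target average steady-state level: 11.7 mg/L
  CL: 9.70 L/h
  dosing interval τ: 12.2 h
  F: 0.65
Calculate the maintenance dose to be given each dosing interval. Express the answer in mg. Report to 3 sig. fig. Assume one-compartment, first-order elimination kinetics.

At steady state, F × (Dose/τ) = Css × CL.
Dose = Css × CL × τ / F = 11.7 × 9.700 × 12.2 / 0.65 = 2130 mg

2130 mg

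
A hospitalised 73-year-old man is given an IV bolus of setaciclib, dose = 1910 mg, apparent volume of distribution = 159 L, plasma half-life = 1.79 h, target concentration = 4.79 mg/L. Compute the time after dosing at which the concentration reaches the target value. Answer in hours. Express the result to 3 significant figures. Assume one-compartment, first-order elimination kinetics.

2.37 h

C₀ = Dose / Vd = 1910 / 159 = 12.01 mg/L
k = ln2 / t½ = 0.693147 / 1.79 = 0.3872 h⁻¹
t = ln(C₀ / C) / k = ln(12.01 / 4.79) / 0.3872
  = ln(2.507) / 0.3872 = 0.9191 / 0.3872 = 2.374 h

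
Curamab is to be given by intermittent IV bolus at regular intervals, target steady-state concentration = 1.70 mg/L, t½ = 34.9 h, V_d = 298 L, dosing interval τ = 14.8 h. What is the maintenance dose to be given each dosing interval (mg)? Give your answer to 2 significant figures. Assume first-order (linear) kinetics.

150 mg

k = ln2 / t½ = 0.693147 / 34.9 = 0.01986 h⁻¹
CL = k × Vd = 0.01986 × 298 = 5.918 L/h
At steady state, Dose/τ = Css × CL.
Dose = Css × CL × τ = 1.70 × 5.918 × 14.8 = 148.9 mg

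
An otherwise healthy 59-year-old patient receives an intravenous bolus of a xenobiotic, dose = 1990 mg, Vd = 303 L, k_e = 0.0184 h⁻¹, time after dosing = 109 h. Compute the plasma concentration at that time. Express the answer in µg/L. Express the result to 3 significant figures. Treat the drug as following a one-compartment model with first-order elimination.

884 µg/L

C₀ = Dose / Vd = 1990 / 303 = 6.568 mg/L
C = C₀ · e^(−k·t) = 6.568 × e^(−0.01840 × 109)
  = 6.568 × 0.1346 = 0.8841 mg/L
Convert: 0.8841 mg/L × 1000 = 884.1 µg/L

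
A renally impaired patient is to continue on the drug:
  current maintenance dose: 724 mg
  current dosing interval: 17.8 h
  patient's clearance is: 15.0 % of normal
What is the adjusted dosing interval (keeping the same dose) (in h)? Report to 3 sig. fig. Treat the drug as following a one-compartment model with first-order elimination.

119 h

To keep the same average steady-state level, dosing rate must scale with clearance.
CL ratio = 15.0 / 100 = 0.1500
New interval (same dose) = 17.8 / 0.1500 = 118.7 h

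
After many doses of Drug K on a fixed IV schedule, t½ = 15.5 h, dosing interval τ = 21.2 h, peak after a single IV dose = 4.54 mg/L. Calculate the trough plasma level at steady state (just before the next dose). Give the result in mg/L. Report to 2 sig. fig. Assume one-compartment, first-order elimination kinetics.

2.9 mg/L

k = ln2 / t½ = 0.693147 / 15.5 = 0.04472 h⁻¹
e^(−kτ) = e^(−0.04472 × 21.2) = 0.3875
Accumulation ratio R = 1 / (1 − e^(−kτ)) = 1 / (1 − 0.3875) = 1.633
Steady-state trough = C₀ × R × e^(−kτ) = 4.54 × 1.633 × 0.3875 = 2.873 mg/L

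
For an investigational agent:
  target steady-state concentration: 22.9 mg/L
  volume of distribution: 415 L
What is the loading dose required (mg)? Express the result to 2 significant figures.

9500 mg

LD = Css × Vd = 22.9 × 415 = 9504 mg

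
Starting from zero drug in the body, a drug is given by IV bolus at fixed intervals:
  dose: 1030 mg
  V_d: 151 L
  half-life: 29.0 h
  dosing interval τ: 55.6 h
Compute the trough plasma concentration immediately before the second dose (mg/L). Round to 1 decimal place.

1.8 mg/L

C₀ per dose = Dose / Vd = 1030 / 151 = 6.821 mg/L
k = ln2 / t½ = 0.693147 / 29.0 = 0.02390 h⁻¹
Fraction remaining after one interval: r = e^(−kτ) = e^(−0.02390 × 55.6) = 0.2648
Before dose 2, 1 dose has been given (aged 1τ).
C_trough = C₀ × r = 6.821 × 0.2648 = 1.806 mg/L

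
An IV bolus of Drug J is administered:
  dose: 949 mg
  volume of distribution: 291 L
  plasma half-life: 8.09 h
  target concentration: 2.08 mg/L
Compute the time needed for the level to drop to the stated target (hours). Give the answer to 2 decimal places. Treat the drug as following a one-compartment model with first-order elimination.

C₀ = Dose / Vd = 949.0 / 291 = 3.261 mg/L
k = ln2 / t½ = 0.693147 / 8.09 = 0.08568 h⁻¹
t = ln(C₀ / C) / k = ln(3.261 / 2.08) / 0.08568
  = ln(1.568) / 0.08568 = 0.4498 / 0.08568 = 5.250 h

5.25 h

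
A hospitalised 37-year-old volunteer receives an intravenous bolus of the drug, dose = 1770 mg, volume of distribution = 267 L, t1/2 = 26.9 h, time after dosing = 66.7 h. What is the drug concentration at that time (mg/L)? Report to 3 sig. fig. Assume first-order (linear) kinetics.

1.19 mg/L

C₀ = Dose / Vd = 1770 / 267 = 6.629 mg/L
k = ln2 / t½ = 0.693147 / 26.9 = 0.02577 h⁻¹
C = C₀ · e^(−k·t) = 6.629 × e^(−0.02577 × 66.7)
  = 6.629 × 0.1793 = 1.189 mg/L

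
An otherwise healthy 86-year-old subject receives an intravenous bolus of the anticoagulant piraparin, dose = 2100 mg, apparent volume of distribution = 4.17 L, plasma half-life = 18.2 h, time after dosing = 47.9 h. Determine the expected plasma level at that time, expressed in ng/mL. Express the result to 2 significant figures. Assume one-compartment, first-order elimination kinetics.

C₀ = Dose / Vd = 2100 / 4.17 = 503.6 mg/L
k = ln2 / t½ = 0.693147 / 18.2 = 0.03809 h⁻¹
C = C₀ · e^(−k·t) = 503.6 × e^(−0.03809 × 47.9)
  = 503.6 × 0.1613 = 81.23 mg/L
Convert: 81.23 mg/L × 1000 = 81230 ng/mL

81000 ng/mL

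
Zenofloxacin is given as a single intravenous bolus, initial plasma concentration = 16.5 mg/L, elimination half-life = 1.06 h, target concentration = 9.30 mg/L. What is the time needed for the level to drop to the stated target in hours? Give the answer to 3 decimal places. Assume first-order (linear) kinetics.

0.877 h

k = ln2 / t½ = 0.693147 / 1.06 = 0.6539 h⁻¹
t = ln(C₀ / C) / k = ln(16.50 / 9.30) / 0.6539
  = ln(1.774) / 0.6539 = 0.5732 / 0.6539 = 0.8766 h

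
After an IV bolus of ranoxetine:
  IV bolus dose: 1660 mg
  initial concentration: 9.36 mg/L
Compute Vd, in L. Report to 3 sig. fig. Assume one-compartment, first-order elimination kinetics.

Vd = Dose / C₀ = 1660 / 9.36 = 177.4 L

177 L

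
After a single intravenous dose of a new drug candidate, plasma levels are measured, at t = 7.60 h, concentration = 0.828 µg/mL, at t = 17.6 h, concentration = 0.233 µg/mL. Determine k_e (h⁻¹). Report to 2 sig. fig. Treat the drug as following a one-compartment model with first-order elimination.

k = ln(C₁/C₂) / (t₂ − t₁) = ln(0.828/0.233) / (17.6 − 7.60)
  = 1.268 / 10.00 = 0.1268 h⁻¹

0.13 h⁻¹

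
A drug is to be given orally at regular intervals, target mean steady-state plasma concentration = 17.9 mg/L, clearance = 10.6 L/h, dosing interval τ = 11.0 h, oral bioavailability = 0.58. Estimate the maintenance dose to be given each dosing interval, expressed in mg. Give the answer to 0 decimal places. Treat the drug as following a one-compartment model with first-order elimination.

3599 mg

At steady state, F × (Dose/τ) = Css × CL.
Dose = Css × CL × τ / F = 17.9 × 10.60 × 11.0 / 0.58 = 3599 mg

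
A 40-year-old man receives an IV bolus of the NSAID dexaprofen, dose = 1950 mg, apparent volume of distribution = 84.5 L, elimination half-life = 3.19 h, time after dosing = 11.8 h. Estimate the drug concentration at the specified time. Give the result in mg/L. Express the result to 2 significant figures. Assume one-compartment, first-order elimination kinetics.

C₀ = Dose / Vd = 1950 / 84.5 = 23.08 mg/L
k = ln2 / t½ = 0.693147 / 3.19 = 0.2173 h⁻¹
C = C₀ · e^(−k·t) = 23.08 × e^(−0.2173 × 11.8)
  = 23.08 × 0.07699 = 1.777 mg/L

1.8 mg/L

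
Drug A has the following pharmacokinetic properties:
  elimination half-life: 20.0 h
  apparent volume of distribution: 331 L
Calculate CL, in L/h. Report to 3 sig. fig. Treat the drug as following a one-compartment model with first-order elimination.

k = ln2 / t½ = 0.693147 / 20.0 = 0.03466 h⁻¹
CL = k × Vd = 0.03466 × 331 = 11.47 L/h

11.5 L/h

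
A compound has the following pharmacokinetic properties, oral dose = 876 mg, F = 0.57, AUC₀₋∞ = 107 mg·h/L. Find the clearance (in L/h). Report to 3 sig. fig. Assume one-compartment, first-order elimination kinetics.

CL = F·Dose / AUC = 0.57 × 876 / 107 = 4.667 L/h

4.67 L/h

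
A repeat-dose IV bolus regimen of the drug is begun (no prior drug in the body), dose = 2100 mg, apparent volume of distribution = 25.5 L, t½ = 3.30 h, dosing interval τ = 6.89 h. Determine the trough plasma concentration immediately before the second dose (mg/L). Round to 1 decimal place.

C₀ per dose = Dose / Vd = 2100 / 25.5 = 82.35 mg/L
k = ln2 / t½ = 0.693147 / 3.30 = 0.2100 h⁻¹
Fraction remaining after one interval: r = e^(−kτ) = e^(−0.2100 × 6.89) = 0.2353
Before dose 2, 1 dose has been given (aged 1τ).
C_trough = C₀ × r = 82.35 × 0.2353 = 19.38 mg/L

19.4 mg/L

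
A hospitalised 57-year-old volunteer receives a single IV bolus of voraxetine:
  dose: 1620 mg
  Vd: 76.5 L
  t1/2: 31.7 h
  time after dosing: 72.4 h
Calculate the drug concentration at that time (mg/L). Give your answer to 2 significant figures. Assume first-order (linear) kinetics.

C₀ = Dose / Vd = 1620 / 76.5 = 21.18 mg/L
k = ln2 / t½ = 0.693147 / 31.7 = 0.02187 h⁻¹
C = C₀ · e^(−k·t) = 21.18 × e^(−0.02187 × 72.4)
  = 21.18 × 0.2053 = 4.348 mg/L

4.3 mg/L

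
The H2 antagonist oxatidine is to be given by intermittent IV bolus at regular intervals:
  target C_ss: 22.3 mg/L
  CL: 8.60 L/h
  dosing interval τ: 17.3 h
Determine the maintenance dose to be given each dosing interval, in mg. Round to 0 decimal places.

At steady state, Dose/τ = Css × CL.
Dose = Css × CL × τ = 22.3 × 8.600 × 17.3 = 3318 mg

3318 mg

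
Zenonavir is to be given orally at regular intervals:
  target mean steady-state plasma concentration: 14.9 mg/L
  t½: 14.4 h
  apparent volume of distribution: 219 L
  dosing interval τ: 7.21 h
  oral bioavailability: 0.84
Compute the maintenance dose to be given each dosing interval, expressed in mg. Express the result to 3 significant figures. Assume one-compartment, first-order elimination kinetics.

1350 mg

k = ln2 / t½ = 0.693147 / 14.4 = 0.04814 h⁻¹
CL = k × Vd = 0.04814 × 219 = 10.54 L/h
At steady state, F × (Dose/τ) = Css × CL.
Dose = Css × CL × τ / F = 14.9 × 10.54 × 7.21 / 0.84 = 1348 mg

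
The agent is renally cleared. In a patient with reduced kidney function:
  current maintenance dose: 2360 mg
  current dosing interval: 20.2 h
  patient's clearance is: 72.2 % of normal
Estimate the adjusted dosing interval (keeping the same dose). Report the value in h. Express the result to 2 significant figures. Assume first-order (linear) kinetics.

To keep the same average steady-state level, dosing rate must scale with clearance.
CL ratio = 72.2 / 100 = 0.7220
New interval (same dose) = 20.2 / 0.7220 = 27.98 h

28 h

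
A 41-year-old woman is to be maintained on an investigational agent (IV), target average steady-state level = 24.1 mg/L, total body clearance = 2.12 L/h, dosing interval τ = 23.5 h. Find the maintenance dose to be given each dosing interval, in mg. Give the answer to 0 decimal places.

At steady state, Dose/τ = Css × CL.
Dose = Css × CL × τ = 24.1 × 2.120 × 23.5 = 1201 mg

1201 mg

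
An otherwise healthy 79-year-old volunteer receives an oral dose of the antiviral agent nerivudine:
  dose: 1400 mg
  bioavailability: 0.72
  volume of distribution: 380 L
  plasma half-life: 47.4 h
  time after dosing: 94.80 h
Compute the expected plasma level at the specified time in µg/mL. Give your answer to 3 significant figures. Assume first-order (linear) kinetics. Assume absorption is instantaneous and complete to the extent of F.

0.663 µg/mL

Amount reaching circulation = F × Dose = 0.72 × 1400 = 1008 mg
C₀ = F·Dose / Vd = 1008 / 380 = 2.653 mg/L
k = ln2 / t½ = 0.693147 / 47.4 = 0.01462 h⁻¹
t / t½ = 94.80 / 47.4 = 2 half-lives
C = C₀ × (1/2)^2 = 2.653 × 0.2500 = 0.6633 mg/L
(0.6633 mg/L = 0.6633 µg/mL)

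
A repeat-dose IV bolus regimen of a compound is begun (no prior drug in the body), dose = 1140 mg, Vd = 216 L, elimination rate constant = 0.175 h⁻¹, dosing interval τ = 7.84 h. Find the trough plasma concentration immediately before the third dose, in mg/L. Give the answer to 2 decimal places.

C₀ per dose = Dose / Vd = 1140 / 216 = 5.278 mg/L
Fraction remaining after one interval: r = e^(−kτ) = e^(−0.1750 × 7.84) = 0.2536
Before dose 3, 2 doses have been given (aged 1τ, 2τ).
C_trough = C₀ × (r + r²) = 5.278 × (0.2536 + 0.06431) = 1.678 mg/L

1.68 mg/L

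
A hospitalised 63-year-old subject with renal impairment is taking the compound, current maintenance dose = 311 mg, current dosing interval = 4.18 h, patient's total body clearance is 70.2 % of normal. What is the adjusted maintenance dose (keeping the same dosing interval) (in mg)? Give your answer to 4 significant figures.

To keep the same average steady-state level, dosing rate must scale with clearance.
CL ratio = 70.2 / 100 = 0.7020
New dose (same interval) = 311 × 0.7020 = 218.3 mg

218.3 mg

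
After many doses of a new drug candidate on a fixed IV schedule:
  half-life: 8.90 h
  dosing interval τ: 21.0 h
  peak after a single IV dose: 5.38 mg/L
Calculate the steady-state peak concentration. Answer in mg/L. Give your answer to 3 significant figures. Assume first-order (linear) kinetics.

k = ln2 / t½ = 0.693147 / 8.90 = 0.07788 h⁻¹
e^(−kτ) = e^(−0.07788 × 21.0) = 0.1949
Accumulation ratio R = 1 / (1 − e^(−kτ)) = 1 / (1 − 0.1949) = 1.242
Steady-state peak = C₀ × R = 5.38 × 1.242 = 6.682 mg/L

6.68 mg/L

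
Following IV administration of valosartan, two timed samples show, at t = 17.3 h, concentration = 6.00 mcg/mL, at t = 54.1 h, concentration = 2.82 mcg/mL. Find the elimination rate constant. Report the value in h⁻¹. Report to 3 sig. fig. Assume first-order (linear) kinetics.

k = ln(C₁/C₂) / (t₂ − t₁) = ln(6.00/2.82) / (54.1 − 17.3)
  = 0.7550 / 36.80 = 0.02052 h⁻¹

0.0205 h⁻¹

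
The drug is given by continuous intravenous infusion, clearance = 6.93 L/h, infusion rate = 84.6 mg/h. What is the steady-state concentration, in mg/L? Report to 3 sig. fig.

12.2 mg/L

At steady state Css = R₀ / CL = 84.6 / 6.930 = 12.21 mg/L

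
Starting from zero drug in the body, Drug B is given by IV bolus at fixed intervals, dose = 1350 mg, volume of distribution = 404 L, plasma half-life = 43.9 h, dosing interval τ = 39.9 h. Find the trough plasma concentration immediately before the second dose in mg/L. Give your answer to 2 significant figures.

C₀ per dose = Dose / Vd = 1350 / 404 = 3.342 mg/L
k = ln2 / t½ = 0.693147 / 43.9 = 0.01579 h⁻¹
Fraction remaining after one interval: r = e^(−kτ) = e^(−0.01579 × 39.9) = 0.5326
Before dose 2, 1 dose has been given (aged 1τ).
C_trough = C₀ × r = 3.342 × 0.5326 = 1.780 mg/L

1.8 mg/L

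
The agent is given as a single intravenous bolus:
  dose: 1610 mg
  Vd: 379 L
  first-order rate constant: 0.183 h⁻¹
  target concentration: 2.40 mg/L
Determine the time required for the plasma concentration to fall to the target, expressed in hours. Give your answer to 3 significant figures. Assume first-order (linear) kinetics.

C₀ = Dose / Vd = 1610 / 379 = 4.248 mg/L
t = ln(C₀ / C) / k = ln(4.248 / 2.40) / 0.1830
  = ln(1.770) / 0.1830 = 0.5710 / 0.1830 = 3.120 h

3.12 h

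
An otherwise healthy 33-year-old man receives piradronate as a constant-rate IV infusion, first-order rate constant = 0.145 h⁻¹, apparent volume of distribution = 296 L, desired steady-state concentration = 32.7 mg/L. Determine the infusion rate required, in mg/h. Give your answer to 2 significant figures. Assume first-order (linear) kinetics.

CL = k × Vd = 0.1450 × 296 = 42.92 L/h
At steady state, infusion rate R₀ = Css × CL = 32.7 × 42.92 = 1403 mg/h

1400 mg/h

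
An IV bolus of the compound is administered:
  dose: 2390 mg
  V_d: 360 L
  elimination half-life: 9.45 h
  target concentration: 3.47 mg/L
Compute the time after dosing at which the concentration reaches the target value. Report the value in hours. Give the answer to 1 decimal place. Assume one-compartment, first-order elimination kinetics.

C₀ = Dose / Vd = 2390 / 360 = 6.639 mg/L
k = ln2 / t½ = 0.693147 / 9.45 = 0.07335 h⁻¹
t = ln(C₀ / C) / k = ln(6.639 / 3.47) / 0.07335
  = ln(1.913) / 0.07335 = 0.6487 / 0.07335 = 8.844 h

8.8 h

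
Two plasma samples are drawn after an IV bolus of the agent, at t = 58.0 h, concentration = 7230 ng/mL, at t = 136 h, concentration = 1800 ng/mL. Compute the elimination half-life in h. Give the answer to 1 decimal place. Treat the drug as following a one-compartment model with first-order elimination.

38.9 h

k = ln(C₁/C₂) / (t₂ − t₁) = ln(7230/1800) / (136 − 58.0)
  = 1.390 / 78.00 = 0.01782 h⁻¹
t½ = ln2 / k = 0.693147 / 0.01782 = 38.90 h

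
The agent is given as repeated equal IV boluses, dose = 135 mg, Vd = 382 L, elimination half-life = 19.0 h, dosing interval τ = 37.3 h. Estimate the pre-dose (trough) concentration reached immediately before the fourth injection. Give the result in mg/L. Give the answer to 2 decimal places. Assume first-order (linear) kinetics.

0.12 mg/L

C₀ per dose = Dose / Vd = 135 / 382 = 0.3534 mg/L
k = ln2 / t½ = 0.693147 / 19.0 = 0.03648 h⁻¹
Fraction remaining after one interval: r = e^(−kτ) = e^(−0.03648 × 37.3) = 0.2565
Before dose 4, 3 doses have been given (aged 1τ, 2τ, 3τ).
C_trough = C₀ × (r + r² + … + r^3) = C₀ × r(1−r^3)/(1−r)
        = 0.3534 × 0.2565 × (1 − 0.01688) / (1 − 0.2565) = 0.1199 mg/L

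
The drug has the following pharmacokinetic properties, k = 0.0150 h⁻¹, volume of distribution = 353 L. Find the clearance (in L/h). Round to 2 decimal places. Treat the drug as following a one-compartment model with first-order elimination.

CL = k × Vd = 0.0150 × 353 = 5.295 L/h

5.30 L/h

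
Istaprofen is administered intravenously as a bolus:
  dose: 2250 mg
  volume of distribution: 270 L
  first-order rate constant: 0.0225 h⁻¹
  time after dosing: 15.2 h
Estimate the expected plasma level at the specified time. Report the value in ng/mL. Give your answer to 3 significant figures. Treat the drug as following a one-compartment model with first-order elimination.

C₀ = Dose / Vd = 2250 / 270 = 8.333 mg/L
C = C₀ · e^(−k·t) = 8.333 × e^(−0.02250 × 15.2)
  = 8.333 × 0.7103 = 5.919 mg/L
Convert: 5.919 mg/L × 1000 = 5919 ng/mL

5920 ng/mL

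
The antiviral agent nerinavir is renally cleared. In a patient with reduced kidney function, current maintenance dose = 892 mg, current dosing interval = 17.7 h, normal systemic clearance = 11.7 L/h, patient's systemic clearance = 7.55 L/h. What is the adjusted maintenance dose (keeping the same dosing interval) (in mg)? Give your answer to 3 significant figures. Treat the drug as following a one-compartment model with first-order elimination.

To keep the same average steady-state level, dosing rate must scale with clearance.
CL ratio = 7.55 / 11.7 = 0.6453
New dose (same interval) = 892 × 0.6453 = 575.6 mg

576 mg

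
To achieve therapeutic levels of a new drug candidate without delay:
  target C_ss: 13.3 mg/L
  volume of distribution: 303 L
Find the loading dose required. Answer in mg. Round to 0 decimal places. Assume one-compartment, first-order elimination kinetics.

4030 mg

LD = Css × Vd = 13.3 × 303 = 4030 mg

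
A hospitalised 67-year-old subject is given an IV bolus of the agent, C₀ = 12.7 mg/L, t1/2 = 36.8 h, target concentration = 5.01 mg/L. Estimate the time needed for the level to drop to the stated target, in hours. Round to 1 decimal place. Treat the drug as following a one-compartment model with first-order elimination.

k = ln2 / t½ = 0.693147 / 36.8 = 0.01884 h⁻¹
t = ln(C₀ / C) / k = ln(12.70 / 5.01) / 0.01884
  = ln(2.535) / 0.01884 = 0.9302 / 0.01884 = 49.37 h

49.4 h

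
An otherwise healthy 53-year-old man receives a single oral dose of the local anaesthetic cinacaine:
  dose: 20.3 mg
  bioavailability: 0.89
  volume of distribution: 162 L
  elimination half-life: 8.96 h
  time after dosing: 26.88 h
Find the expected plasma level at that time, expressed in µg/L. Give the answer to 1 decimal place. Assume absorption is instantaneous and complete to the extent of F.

Amount reaching circulation = F × Dose = 0.89 × 20.30 = 18.07 mg
C₀ = F·Dose / Vd = 18.07 / 162 = 0.1115 mg/L
k = ln2 / t½ = 0.693147 / 8.96 = 0.07736 h⁻¹
t / t½ = 26.88 / 8.96 = 3 half-lives
C = C₀ × (1/2)^3 = 0.1115 × 0.1250 = 0.01394 mg/L
Convert: 0.01394 mg/L × 1000 = 13.94 µg/L

13.9 µg/L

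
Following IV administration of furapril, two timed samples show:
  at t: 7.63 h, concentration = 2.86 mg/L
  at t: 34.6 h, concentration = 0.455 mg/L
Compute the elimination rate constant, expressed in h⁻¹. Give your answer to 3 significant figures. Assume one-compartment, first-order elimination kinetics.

k = ln(C₁/C₂) / (t₂ − t₁) = ln(2.86/0.455) / (34.6 − 7.63)
  = 1.838 / 26.97 = 0.06815 h⁻¹

0.0682 h⁻¹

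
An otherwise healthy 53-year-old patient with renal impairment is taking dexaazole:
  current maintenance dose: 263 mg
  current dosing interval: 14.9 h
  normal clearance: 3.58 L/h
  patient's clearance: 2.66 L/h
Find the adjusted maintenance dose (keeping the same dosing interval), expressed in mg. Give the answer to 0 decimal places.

To keep the same average steady-state level, dosing rate must scale with clearance.
CL ratio = 2.66 / 3.58 = 0.7430
New dose (same interval) = 263 × 0.7430 = 195.4 mg

195 mg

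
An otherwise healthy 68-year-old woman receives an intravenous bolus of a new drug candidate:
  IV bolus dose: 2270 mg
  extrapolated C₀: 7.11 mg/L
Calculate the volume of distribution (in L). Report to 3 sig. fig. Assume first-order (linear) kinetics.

319 L

Vd = Dose / C₀ = 2270 / 7.11 = 319.3 L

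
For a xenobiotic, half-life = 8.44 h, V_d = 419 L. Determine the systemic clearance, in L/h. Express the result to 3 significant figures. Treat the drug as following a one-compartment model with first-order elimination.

k = ln2 / t½ = 0.693147 / 8.44 = 0.08213 h⁻¹
CL = k × Vd = 0.08213 × 419 = 34.41 L/h

34.4 L/h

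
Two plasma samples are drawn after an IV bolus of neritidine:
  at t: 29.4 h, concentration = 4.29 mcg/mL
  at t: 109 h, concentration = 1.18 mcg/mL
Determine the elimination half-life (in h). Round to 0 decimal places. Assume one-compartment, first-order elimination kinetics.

k = ln(C₁/C₂) / (t₂ − t₁) = ln(4.29/1.18) / (109 − 29.4)
  = 1.291 / 79.60 = 0.01622 h⁻¹
t½ = ln2 / k = 0.693147 / 0.01622 = 42.73 h

43 h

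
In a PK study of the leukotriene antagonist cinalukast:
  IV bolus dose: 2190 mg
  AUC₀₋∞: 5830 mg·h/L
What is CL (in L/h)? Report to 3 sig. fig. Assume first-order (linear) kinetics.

CL = Dose / AUC = 2190 / 5830 = 0.3756 L/h

0.376 L/h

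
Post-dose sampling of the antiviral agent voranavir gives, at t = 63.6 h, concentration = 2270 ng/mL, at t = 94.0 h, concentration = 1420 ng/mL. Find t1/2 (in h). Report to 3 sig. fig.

k = ln(C₁/C₂) / (t₂ − t₁) = ln(2270/1420) / (94.0 − 63.6)
  = 0.4691 / 30.40 = 0.01543 h⁻¹
t½ = ln2 / k = 0.693147 / 0.01543 = 44.92 h

44.9 h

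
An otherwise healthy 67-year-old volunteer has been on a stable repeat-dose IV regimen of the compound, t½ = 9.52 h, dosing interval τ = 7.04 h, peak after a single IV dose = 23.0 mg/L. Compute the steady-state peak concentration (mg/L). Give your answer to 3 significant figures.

57.3 mg/L

k = ln2 / t½ = 0.693147 / 9.52 = 0.07281 h⁻¹
e^(−kτ) = e^(−0.07281 × 7.04) = 0.5989
Accumulation ratio R = 1 / (1 − e^(−kτ)) = 1 / (1 − 0.5989) = 2.493
Steady-state peak = C₀ × R = 23.0 × 2.493 = 57.34 mg/L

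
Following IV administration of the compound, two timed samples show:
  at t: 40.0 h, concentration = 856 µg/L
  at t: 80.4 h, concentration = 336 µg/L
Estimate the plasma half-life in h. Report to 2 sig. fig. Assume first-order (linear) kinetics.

30 h

k = ln(C₁/C₂) / (t₂ − t₁) = ln(856/336) / (80.4 − 40.0)
  = 0.9352 / 40.40 = 0.02315 h⁻¹
t½ = ln2 / k = 0.693147 / 0.02315 = 29.94 h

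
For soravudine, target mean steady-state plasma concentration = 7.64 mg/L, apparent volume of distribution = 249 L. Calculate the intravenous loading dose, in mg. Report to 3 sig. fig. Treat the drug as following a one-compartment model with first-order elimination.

1900 mg

LD = Css × Vd = 7.64 × 249 = 1902 mg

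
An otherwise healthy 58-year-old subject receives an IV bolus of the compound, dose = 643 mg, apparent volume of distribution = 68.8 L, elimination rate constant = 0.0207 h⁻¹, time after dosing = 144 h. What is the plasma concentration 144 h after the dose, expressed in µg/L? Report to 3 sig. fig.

474 µg/L

C₀ = Dose / Vd = 643.0 / 68.8 = 9.346 mg/L
C = C₀ · e^(−k·t) = 9.346 × e^(−0.02070 × 144)
  = 9.346 × 0.05075 = 0.4743 mg/L
Convert: 0.4743 mg/L × 1000 = 474.3 µg/L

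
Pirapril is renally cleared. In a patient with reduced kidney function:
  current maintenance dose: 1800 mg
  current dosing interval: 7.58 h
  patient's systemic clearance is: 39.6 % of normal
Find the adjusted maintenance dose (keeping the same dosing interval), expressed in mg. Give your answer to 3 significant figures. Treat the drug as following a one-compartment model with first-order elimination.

713 mg

To keep the same average steady-state level, dosing rate must scale with clearance.
CL ratio = 39.6 / 100 = 0.3960
New dose (same interval) = 1800 × 0.3960 = 712.8 mg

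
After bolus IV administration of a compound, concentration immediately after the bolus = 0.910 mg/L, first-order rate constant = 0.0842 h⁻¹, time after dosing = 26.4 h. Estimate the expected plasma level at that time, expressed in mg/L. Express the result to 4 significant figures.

C = C₀ · e^(−k·t) = 0.9100 × e^(−0.08420 × 26.4)
  = 0.9100 × 0.1083 = 0.09855 mg/L

0.09855 mg/L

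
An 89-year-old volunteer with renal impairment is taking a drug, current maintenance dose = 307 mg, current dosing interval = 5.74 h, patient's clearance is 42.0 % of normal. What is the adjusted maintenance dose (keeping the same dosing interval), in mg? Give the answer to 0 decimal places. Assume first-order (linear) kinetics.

129 mg

To keep the same average steady-state level, dosing rate must scale with clearance.
CL ratio = 42.0 / 100 = 0.4200
New dose (same interval) = 307 × 0.4200 = 128.9 mg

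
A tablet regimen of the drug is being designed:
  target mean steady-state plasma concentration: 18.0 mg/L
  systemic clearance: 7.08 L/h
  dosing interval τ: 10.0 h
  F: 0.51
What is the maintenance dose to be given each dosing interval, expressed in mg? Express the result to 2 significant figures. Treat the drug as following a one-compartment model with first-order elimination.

2500 mg

At steady state, F × (Dose/τ) = Css × CL.
Dose = Css × CL × τ / F = 18.0 × 7.080 × 10.0 / 0.51 = 2499 mg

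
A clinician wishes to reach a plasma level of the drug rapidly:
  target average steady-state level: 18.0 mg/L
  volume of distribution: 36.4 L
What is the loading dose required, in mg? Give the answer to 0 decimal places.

655 mg

LD = Css × Vd = 18.0 × 36.4 = 655.2 mg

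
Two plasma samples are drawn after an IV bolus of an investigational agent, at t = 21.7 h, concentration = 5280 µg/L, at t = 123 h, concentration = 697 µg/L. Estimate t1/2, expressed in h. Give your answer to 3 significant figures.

34.7 h

k = ln(C₁/C₂) / (t₂ − t₁) = ln(5280/697) / (123 − 21.7)
  = 2.025 / 101.3 = 0.01999 h⁻¹
t½ = ln2 / k = 0.693147 / 0.01999 = 34.67 h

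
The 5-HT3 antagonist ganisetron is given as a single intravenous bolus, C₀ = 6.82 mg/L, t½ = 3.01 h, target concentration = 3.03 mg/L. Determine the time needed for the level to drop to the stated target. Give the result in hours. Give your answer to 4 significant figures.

3.523 h

k = ln2 / t½ = 0.693147 / 3.01 = 0.2303 h⁻¹
t = ln(C₀ / C) / k = ln(6.820 / 3.03) / 0.2303
  = ln(2.251) / 0.2303 = 0.8114 / 0.2303 = 3.523 h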